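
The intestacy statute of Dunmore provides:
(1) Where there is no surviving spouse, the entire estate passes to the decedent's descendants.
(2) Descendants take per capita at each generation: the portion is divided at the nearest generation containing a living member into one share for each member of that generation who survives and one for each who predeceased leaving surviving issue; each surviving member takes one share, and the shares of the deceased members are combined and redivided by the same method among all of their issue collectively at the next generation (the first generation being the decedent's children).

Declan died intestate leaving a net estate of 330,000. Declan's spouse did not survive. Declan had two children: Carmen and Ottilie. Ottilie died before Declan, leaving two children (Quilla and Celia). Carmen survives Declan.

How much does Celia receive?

The entire 330,000 passes to the descendants.
That amount (330,000) is divided at the children's generation into 2 shares of 165,000. Carmen takes 165,000. The remaining share for the deceased Ottilie (165,000) is carried to the next generation.
That pool (165,000) is divided at the grandchildren's generation equally among Quilla and Celia: 82,500 each.

Celia receives 82,500.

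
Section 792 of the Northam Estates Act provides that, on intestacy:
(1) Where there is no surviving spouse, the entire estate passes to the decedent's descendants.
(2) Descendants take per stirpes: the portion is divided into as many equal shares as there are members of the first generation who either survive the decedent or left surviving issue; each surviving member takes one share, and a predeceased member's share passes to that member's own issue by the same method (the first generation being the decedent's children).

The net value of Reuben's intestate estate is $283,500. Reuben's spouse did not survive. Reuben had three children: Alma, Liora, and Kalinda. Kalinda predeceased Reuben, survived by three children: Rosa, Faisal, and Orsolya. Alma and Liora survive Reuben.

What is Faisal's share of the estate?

Faisal receives $31,500.

The entire $283,500 passes to the descendants.
That amount ($283,500) is divided into 3 shares of $94,500: Alma and Liora each take $94,500; Kalinda's $94,500 share passes to Kalinda's issue.
Kalinda's share ($94,500) is divided into 3 shares of $31,500: Rosa, Faisal, and Orsolya each take $31,500.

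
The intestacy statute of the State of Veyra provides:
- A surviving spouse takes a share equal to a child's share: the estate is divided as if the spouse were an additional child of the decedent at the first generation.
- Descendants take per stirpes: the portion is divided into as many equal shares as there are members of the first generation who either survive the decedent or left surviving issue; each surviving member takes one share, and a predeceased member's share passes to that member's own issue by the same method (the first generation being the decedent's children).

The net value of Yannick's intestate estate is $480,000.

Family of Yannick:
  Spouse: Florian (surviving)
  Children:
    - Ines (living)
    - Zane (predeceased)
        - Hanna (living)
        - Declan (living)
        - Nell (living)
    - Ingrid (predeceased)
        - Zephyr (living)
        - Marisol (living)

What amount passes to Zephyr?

The spouse counts as an additional share at the children's level, so there are 4 primary shares of $120,000. Florian takes one such share ($120,000).
The children's combined portion ($360,000) is divided into 3 shares of $120,000: Ines takes $120,000; Zane's $120,000 share passes to Zane's issue; Ingrid's $120,000 share passes to Ingrid's issue.
Zane's share ($120,000) is divided into 3 shares of $40,000: Hanna, Declan, and Nell each take $40,000.
Ingrid's share ($120,000) is divided into 2 shares of $60,000: Zephyr and Marisol each take $60,000.

Zephyr receives $60,000.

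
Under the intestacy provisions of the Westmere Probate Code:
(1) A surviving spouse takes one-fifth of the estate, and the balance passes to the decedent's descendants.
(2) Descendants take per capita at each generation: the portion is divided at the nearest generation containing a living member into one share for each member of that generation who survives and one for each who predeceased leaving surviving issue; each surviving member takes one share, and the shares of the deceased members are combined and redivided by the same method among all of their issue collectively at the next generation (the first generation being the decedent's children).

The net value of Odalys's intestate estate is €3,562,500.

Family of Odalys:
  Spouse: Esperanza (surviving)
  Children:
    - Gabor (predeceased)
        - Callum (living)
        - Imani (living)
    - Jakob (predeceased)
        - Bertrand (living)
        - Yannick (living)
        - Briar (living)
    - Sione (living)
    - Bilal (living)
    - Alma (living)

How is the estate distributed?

Esperanza: €712,500; Callum: €228,000; Imani: €228,000; Bertrand: €228,000; Yannick: €228,000; Briar: €228,000; Sione: €570,000; Bilal: €570,000; Alma: €570,000

Esperanza takes one-fifth of €3,562,500 = €712,500. The remaining €2,850,000 passes to the descendants.
The descendants' portion (€2,850,000) is divided at the children's generation into 5 shares of €570,000. Sione, Bilal, and Alma each take €570,000. The 2 shares of the deceased (Gabor and Jakob) are combined into a pool of €1,140,000.
That pool (€1,140,000) is divided at the grandchildren's generation equally among Callum, Imani, Bertrand, Yannick, and Briar: €228,000 each.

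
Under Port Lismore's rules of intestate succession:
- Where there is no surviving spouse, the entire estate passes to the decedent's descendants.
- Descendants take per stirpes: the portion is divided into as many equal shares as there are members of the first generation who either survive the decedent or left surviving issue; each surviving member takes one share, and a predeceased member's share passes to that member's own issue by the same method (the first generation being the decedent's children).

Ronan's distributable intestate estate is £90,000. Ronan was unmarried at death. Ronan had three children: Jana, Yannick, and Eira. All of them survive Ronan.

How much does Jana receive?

Jana receives £30,000.

The entire £90,000 passes to the descendants.
That amount (£90,000) is divided into 3 shares of £30,000: Jana, Yannick, and Eira each take £30,000.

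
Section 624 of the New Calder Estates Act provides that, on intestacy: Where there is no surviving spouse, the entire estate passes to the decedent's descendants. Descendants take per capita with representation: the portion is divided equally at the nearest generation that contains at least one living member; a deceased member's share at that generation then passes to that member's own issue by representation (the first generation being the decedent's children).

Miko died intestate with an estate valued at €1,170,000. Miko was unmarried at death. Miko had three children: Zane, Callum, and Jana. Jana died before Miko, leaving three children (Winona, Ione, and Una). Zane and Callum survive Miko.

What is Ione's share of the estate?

Ione receives €130,000.

The entire €1,170,000 passes to the descendants.
That amount (€1,170,000) is divided into 3 shares of €390,000: Zane and Callum each take €390,000; Jana's €390,000 share passes to Jana's issue.
Jana's share (€390,000) is divided into 3 shares of €130,000: Winona, Ione, and Una each take €130,000.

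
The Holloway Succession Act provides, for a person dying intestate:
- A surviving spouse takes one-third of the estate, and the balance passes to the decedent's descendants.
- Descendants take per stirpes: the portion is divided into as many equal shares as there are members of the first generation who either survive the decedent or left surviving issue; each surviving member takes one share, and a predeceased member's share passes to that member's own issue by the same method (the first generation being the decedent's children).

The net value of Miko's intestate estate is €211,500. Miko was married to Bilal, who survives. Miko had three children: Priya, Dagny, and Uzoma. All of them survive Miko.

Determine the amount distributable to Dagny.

Dagny receives €47,000.

Bilal takes one-third of €211,500 = €70,500. The remaining €141,000 passes to the descendants.
The descendants' portion (€141,000) is divided into 3 shares of €47,000: Priya, Dagny, and Uzoma each take €47,000.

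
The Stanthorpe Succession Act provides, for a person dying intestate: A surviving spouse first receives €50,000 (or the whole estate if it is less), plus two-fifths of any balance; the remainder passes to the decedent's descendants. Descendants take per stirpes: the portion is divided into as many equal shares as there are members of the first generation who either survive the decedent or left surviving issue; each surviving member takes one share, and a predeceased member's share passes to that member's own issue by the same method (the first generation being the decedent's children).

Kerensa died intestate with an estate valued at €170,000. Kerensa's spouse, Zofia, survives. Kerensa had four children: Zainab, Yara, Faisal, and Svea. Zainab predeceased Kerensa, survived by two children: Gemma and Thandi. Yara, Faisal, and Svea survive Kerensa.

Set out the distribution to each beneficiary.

Zofia first takes €50,000, leaving a balance of €120,000. Zofia then takes two-fifths of the balance (€48,000), for a total of €98,000. The remaining €72,000 passes to the descendants.
The descendants' portion (€72,000) is divided into 4 shares of €18,000: Yara, Faisal, and Svea each take €18,000; Zainab's €18,000 share passes to Zainab's issue.
Zainab's share (€18,000) is divided into 2 shares of €9,000: Gemma and Thandi each take €9,000.

Zofia: €98,000; Gemma: €9,000; Thandi: €9,000; Yara: €18,000; Faisal: €18,000; Svea: €18,000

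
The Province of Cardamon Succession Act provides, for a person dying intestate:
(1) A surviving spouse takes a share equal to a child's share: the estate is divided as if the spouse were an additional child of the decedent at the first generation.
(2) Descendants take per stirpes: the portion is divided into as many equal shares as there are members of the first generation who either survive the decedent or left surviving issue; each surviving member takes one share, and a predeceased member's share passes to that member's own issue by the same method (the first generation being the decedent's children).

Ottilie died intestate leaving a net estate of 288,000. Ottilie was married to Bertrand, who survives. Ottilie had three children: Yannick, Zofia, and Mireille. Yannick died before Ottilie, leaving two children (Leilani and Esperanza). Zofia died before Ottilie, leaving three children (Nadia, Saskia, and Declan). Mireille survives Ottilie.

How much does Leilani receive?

Leilani receives 36,000.

The spouse counts as an additional share at the children's level, so there are 4 primary shares of 72,000. Bertrand takes one such share (72,000).
The children's combined portion (216,000) is divided into 3 shares of 72,000: Mireille takes 72,000; Yannick's 72,000 share passes to Yannick's issue; Zofia's 72,000 share passes to Zofia's issue.
Yannick's share (72,000) is divided into 2 shares of 36,000: Leilani and Esperanza each take 36,000.
Zofia's share (72,000) is divided into 3 shares of 24,000: Nadia, Saskia, and Declan each take 24,000.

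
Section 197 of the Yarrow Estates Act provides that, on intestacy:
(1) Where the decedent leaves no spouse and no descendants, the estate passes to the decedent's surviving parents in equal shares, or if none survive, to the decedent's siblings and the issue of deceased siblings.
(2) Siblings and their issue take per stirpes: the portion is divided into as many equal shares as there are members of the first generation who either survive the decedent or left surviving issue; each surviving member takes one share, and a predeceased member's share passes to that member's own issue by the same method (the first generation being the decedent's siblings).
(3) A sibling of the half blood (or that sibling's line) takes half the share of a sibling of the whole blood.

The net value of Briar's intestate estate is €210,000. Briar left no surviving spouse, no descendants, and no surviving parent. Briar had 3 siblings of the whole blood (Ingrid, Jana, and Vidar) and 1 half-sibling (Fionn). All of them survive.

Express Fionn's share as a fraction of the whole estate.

The entire €210,000 passes to the siblings and their issue.
Counting each half-blood sibling's line as half a unit, there are 7/2 units in €210,000, so one unit is €60,000. Whole-blood lines (Ingrid, Jana, and Vidar) take €60,000 each; half-blood lines (Fionn) take €30,000 each.

Fionn receives 1/7 of the estate.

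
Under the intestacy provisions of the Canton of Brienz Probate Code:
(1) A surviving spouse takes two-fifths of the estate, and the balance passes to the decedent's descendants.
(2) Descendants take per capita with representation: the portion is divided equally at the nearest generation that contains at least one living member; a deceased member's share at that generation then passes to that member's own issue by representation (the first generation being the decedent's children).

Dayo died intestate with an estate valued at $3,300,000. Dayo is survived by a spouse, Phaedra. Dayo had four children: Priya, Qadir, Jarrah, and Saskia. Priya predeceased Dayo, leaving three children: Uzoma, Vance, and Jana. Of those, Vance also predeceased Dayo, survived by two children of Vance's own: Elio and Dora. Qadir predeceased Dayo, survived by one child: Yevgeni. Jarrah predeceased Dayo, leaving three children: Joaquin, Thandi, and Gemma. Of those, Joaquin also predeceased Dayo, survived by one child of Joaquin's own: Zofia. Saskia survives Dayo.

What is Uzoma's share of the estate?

Uzoma receives $165,000.

Phaedra takes two-fifths of $3,300,000 = $1,320,000. The remaining $1,980,000 passes to the descendants.
The descendants' portion ($1,980,000) is divided into 4 shares of $495,000: Saskia takes $495,000; Priya's $495,000 share passes to Priya's issue; Qadir's $495,000 share passes to Qadir's issue; Jarrah's $495,000 share passes to Jarrah's issue.
Priya's share ($495,000) is divided into 3 shares of $165,000: Uzoma and Jana each take $165,000; Vance's $165,000 share passes to Vance's issue.
Vance's share ($165,000) is divided into 2 shares of $82,500: Elio and Dora each take $82,500.
Qadir's share ($495,000) passes entirely to Yevgeni.
Jarrah's share ($495,000) is divided into 3 shares of $165,000: Thandi and Gemma each take $165,000; Joaquin's $165,000 share passes to Joaquin's issue.
Joaquin's share ($165,000) passes entirely to Zofia.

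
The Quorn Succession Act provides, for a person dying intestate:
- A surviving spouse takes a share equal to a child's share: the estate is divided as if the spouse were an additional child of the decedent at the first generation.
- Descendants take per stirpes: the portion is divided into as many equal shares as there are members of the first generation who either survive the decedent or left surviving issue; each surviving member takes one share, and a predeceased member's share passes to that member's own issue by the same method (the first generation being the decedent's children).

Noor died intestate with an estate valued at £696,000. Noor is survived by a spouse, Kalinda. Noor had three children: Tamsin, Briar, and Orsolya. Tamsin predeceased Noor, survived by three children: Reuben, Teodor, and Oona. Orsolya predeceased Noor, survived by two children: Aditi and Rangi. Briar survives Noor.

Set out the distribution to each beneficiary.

Kalinda: £174,000; Reuben: £58,000; Teodor: £58,000; Oona: £58,000; Briar: £174,000; Aditi: £87,000; Rangi: £87,000

The spouse counts as an additional share at the children's level, so there are 4 primary shares of £174,000. Kalinda takes one such share (£174,000).
The children's combined portion (£522,000) is divided into 3 shares of £174,000: Briar takes £174,000; Tamsin's £174,000 share passes to Tamsin's issue; Orsolya's £174,000 share passes to Orsolya's issue.
Tamsin's share (£174,000) is divided into 3 shares of £58,000: Reuben, Teodor, and Oona each take £58,000.
Orsolya's share (£174,000) is divided into 2 shares of £87,000: Aditi and Rangi each take £87,000.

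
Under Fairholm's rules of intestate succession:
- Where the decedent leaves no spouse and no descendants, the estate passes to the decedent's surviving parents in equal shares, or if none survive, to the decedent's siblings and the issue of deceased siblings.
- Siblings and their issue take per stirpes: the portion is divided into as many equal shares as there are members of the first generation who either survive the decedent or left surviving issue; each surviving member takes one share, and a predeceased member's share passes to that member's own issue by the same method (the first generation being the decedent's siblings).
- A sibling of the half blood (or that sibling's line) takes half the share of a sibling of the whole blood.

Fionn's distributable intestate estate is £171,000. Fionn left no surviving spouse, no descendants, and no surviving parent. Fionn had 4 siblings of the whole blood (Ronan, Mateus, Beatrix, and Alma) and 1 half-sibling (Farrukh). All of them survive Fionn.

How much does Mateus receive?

The entire £171,000 passes to the siblings and their issue.
Counting each half-blood sibling's line as half a unit, there are 9/2 units in £171,000, so one unit is £38,000. Whole-blood lines (Ronan, Mateus, Beatrix, and Alma) take £38,000 each; half-blood lines (Farrukh) take £19,000 each.

Mateus receives £38,000.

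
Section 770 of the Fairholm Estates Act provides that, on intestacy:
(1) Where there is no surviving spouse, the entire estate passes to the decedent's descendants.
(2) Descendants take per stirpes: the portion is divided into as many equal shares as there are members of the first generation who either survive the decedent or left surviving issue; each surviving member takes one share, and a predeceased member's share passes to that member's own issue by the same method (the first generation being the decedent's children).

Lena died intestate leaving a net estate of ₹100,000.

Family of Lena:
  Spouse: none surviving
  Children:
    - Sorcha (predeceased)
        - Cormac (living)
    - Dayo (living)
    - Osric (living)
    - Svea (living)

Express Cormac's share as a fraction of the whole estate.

Cormac receives 1/4 of the estate.

The entire ₹100,000 passes to the descendants.
That amount (₹100,000) is divided into 4 shares of ₹25,000: Dayo, Osric, and Svea each take ₹25,000; Sorcha's ₹25,000 share passes to Sorcha's issue.
Sorcha's share (₹25,000) passes entirely to Cormac.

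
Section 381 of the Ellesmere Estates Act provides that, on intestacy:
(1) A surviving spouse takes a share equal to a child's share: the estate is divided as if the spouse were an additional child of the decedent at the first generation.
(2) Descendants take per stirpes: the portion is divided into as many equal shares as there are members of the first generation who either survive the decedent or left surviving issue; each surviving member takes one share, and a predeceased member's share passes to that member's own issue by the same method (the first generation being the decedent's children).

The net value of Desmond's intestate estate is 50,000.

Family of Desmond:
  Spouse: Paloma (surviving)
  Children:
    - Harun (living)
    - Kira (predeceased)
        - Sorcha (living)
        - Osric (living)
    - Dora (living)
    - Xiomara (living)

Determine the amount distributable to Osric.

Osric receives 5,000.

The spouse counts as an additional share at the children's level, so there are 5 primary shares of 10,000. Paloma takes one such share (10,000).
The children's combined portion (40,000) is divided into 4 shares of 10,000: Harun, Dora, and Xiomara each take 10,000; Kira's 10,000 share passes to Kira's issue.
Kira's share (10,000) is divided into 2 shares of 5,000: Sorcha and Osric each take 5,000.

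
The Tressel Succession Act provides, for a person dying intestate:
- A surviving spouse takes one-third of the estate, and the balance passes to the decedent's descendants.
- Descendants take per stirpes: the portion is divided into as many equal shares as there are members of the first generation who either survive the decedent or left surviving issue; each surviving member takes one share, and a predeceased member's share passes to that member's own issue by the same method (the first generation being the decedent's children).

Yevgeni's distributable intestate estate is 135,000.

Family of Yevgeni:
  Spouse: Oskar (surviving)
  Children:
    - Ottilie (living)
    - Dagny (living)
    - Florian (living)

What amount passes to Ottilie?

Ottilie receives 30,000.

Oskar takes one-third of 135,000 = 45,000. The remaining 90,000 passes to the descendants.
The descendants' portion (90,000) is divided into 3 shares of 30,000: Ottilie, Dagny, and Florian each take 30,000.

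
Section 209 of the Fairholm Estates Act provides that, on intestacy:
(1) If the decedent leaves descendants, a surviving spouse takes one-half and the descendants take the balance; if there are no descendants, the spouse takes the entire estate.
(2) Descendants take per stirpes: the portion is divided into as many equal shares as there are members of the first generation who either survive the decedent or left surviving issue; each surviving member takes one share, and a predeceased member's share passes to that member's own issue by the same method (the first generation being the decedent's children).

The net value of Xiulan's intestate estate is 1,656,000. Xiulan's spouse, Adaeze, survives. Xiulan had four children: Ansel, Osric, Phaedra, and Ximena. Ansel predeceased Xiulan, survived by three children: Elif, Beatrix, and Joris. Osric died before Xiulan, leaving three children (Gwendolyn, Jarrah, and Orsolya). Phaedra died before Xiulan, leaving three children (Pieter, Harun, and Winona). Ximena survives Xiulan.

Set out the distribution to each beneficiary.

Adaeze: 828,000; Elif: 69,000; Beatrix: 69,000; Joris: 69,000; Gwendolyn: 69,000; Jarrah: 69,000; Orsolya: 69,000; Pieter: 69,000; Harun: 69,000; Winona: 69,000; Ximena: 207,000

Adaeze takes one-half of 1,656,000 = 828,000. The remaining 828,000 passes to the descendants.
The descendants' portion (828,000) is divided into 4 shares of 207,000: Ximena takes 207,000; Ansel's 207,000 share passes to Ansel's issue; Osric's 207,000 share passes to Osric's issue; Phaedra's 207,000 share passes to Phaedra's issue.
Ansel's share (207,000) is divided into 3 shares of 69,000: Elif, Beatrix, and Joris each take 69,000.
Osric's share (207,000) is divided into 3 shares of 69,000: Gwendolyn, Jarrah, and Orsolya each take 69,000.
Phaedra's share (207,000) is divided into 3 shares of 69,000: Pieter, Harun, and Winona each take 69,000.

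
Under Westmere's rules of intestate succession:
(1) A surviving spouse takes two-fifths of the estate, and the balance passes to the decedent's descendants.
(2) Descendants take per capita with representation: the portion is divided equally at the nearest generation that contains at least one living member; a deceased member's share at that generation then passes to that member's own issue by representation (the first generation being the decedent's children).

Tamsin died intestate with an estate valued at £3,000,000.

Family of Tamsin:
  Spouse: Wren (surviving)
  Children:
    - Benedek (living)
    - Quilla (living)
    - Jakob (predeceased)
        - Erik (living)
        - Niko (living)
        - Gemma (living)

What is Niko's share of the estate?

Wren takes two-fifths of £3,000,000 = £1,200,000. The remaining £1,800,000 passes to the descendants.
The descendants' portion (£1,800,000) is divided into 3 shares of £600,000: Benedek and Quilla each take £600,000; Jakob's £600,000 share passes to Jakob's issue.
Jakob's share (£600,000) is divided into 3 shares of £200,000: Erik, Niko, and Gemma each take £200,000.

Niko receives £200,000.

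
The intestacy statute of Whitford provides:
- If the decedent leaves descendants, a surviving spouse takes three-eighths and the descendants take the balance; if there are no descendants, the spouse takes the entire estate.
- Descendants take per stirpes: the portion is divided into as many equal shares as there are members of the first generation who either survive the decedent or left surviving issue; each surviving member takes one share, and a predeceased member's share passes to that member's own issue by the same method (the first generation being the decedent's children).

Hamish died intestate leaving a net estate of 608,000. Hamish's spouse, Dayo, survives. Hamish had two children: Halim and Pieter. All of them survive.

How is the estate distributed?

Dayo takes three-eighths of 608,000 = 228,000. The remaining 380,000 passes to the descendants.
The descendants' portion (380,000) is divided into 2 shares of 190,000: Halim and Pieter each take 190,000.

Dayo: 228,000; Halim: 190,000; Pieter: 190,000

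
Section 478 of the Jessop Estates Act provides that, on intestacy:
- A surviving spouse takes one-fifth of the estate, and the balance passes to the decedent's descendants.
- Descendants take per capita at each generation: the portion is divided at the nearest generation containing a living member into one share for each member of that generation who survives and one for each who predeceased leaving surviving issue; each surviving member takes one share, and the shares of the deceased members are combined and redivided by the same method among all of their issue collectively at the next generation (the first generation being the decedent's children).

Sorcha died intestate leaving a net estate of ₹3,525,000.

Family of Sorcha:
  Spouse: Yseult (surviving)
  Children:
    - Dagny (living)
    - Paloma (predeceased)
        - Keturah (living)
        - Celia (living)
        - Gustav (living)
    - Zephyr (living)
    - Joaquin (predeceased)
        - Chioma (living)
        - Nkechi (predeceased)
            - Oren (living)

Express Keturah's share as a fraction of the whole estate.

Keturah receives 2/25 of the estate.

Yseult takes one-fifth of ₹3,525,000 = ₹705,000. The remaining ₹2,820,000 passes to the descendants.
The descendants' portion (₹2,820,000) is divided at the children's generation into 4 shares of ₹705,000. Dagny and Zephyr each take ₹705,000. The 2 shares of the deceased (Paloma and Joaquin) are combined into a pool of ₹1,410,000.
That pool (₹1,410,000) is divided at the grandchildren's generation into 5 shares of ₹282,000. Keturah, Celia, Gustav, and Chioma each take ₹282,000. The remaining share for the deceased Nkechi (₹282,000) is carried to the next generation.
That pool (₹282,000) passes entirely to Oren, the sole taker at the great-grandchildren's generation.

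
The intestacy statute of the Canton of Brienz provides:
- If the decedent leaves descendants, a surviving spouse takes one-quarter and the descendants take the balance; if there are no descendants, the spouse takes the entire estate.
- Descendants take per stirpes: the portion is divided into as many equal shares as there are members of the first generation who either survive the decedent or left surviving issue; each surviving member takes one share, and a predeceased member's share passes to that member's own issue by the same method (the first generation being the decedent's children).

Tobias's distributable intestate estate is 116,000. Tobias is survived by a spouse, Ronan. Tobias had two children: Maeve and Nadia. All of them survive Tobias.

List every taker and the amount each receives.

Ronan takes one-quarter of 116,000 = 29,000. The remaining 87,000 passes to the descendants.
The descendants' portion (87,000) is divided into 2 shares of 43,500: Maeve and Nadia each take 43,500.

Ronan: 29,000; Maeve: 43,500; Nadia: 43,500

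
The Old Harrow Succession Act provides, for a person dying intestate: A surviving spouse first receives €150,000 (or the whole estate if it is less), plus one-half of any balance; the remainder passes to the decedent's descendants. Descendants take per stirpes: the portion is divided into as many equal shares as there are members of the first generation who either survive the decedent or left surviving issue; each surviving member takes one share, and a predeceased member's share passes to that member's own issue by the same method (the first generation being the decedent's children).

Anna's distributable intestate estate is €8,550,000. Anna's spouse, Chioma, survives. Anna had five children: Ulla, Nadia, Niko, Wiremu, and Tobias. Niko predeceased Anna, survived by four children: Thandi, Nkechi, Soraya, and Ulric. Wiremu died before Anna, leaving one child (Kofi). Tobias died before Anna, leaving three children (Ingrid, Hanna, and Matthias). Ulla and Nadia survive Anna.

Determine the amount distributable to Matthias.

Chioma first takes €150,000, leaving a balance of €8,400,000. Chioma then takes one-half of the balance (€4,200,000), for a total of €4,350,000. The remaining €4,200,000 passes to the descendants.
The descendants' portion (€4,200,000) is divided into 5 shares of €840,000: Ulla and Nadia each take €840,000; Niko's €840,000 share passes to Niko's issue; Wiremu's €840,000 share passes to Wiremu's issue; Tobias's €840,000 share passes to Tobias's issue.
Niko's share (€840,000) is divided into 4 shares of €210,000: Thandi, Nkechi, Soraya, and Ulric each take €210,000.
Wiremu's share (€840,000) passes entirely to Kofi.
Tobias's share (€840,000) is divided into 3 shares of €280,000: Ingrid, Hanna, and Matthias each take €280,000.

Matthias receives €280,000.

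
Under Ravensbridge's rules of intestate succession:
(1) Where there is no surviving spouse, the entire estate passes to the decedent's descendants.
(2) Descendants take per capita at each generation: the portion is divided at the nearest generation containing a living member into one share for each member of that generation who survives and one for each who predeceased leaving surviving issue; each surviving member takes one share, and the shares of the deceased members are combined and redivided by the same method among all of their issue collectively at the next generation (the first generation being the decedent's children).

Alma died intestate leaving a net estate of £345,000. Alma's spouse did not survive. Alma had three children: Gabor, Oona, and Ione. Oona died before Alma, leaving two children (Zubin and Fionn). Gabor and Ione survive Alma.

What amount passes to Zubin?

The entire £345,000 passes to the descendants.
That amount (£345,000) is divided at the children's generation into 3 shares of £115,000. Gabor and Ione each take £115,000. The remaining share for the deceased Oona (£115,000) is carried to the next generation.
That pool (£115,000) is divided at the grandchildren's generation equally among Zubin and Fionn: £57,500 each.

Zubin receives £57,500.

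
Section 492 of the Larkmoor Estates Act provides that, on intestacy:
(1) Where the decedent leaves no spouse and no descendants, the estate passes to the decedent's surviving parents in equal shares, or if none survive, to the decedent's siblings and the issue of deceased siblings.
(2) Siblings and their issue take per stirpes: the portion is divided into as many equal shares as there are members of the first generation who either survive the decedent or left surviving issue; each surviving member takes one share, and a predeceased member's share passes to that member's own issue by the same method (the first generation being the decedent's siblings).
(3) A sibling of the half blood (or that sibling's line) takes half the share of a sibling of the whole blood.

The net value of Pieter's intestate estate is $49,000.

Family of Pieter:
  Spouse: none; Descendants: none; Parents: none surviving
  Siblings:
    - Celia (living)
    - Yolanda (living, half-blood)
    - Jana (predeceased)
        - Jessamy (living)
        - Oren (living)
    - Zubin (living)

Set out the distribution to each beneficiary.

The entire $49,000 passes to the siblings and their issue.
Counting each half-blood sibling's line as half a unit, there are 7/2 units in $49,000, so one unit is $14,000. Whole-blood lines (Celia, Jana, and Zubin) take $14,000 each; half-blood lines (Yolanda) take $7,000 each.
Jana's share ($14,000) is divided into 2 shares of $7,000: Jessamy and Oren each take $7,000.

Celia: $14,000; Yolanda: $7,000; Jessamy: $7,000; Oren: $7,000; Zubin: $14,000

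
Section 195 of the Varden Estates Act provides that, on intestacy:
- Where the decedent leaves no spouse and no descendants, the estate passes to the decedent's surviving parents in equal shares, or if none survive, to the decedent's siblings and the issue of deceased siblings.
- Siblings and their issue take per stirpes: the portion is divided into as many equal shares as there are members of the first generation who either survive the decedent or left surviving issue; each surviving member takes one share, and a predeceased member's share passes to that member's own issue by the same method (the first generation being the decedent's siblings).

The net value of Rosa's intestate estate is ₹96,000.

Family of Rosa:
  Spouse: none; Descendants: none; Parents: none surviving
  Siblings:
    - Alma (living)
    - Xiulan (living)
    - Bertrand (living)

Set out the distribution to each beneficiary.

The entire ₹96,000 passes to the siblings and their issue.
That amount (₹96,000) is divided into 3 shares of ₹32,000: Alma, Xiulan, and Bertrand each take ₹32,000.

Alma: ₹32,000; Xiulan: ₹32,000; Bertrand: ₹32,000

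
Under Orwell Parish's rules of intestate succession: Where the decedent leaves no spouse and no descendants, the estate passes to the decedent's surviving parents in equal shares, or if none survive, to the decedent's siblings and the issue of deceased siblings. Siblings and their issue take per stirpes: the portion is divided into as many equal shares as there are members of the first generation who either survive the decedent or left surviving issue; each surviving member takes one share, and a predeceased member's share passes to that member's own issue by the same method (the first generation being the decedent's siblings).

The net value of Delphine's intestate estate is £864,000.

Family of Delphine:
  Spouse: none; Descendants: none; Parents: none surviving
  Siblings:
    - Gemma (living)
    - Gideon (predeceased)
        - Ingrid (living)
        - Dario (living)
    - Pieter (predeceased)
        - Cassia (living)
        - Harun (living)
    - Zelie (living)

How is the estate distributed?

Gemma: £216,000; Ingrid: £108,000; Dario: £108,000; Cassia: £108,000; Harun: £108,000; Zelie: £216,000

The entire £864,000 passes to the siblings and their issue.
That amount (£864,000) is divided into 4 shares of £216,000: Gemma and Zelie each take £216,000; Gideon's £216,000 share passes to Gideon's issue; Pieter's £216,000 share passes to Pieter's issue.
Gideon's share (£216,000) is divided into 2 shares of £108,000: Ingrid and Dario each take £108,000.
Pieter's share (£216,000) is divided into 2 shares of £108,000: Cassia and Harun each take £108,000.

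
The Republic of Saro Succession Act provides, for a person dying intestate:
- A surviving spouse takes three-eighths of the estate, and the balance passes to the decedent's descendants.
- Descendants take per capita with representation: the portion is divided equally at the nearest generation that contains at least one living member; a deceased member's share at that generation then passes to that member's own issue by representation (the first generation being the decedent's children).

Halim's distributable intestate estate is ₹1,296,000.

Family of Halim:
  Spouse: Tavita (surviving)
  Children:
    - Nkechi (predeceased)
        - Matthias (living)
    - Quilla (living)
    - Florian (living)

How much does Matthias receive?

Tavita takes three-eighths of ₹1,296,000 = ₹486,000. The remaining ₹810,000 passes to the descendants.
The descendants' portion (₹810,000) is divided into 3 shares of ₹270,000: Quilla and Florian each take ₹270,000; Nkechi's ₹270,000 share passes to Nkechi's issue.
Nkechi's share (₹270,000) passes entirely to Matthias.

Matthias receives ₹270,000.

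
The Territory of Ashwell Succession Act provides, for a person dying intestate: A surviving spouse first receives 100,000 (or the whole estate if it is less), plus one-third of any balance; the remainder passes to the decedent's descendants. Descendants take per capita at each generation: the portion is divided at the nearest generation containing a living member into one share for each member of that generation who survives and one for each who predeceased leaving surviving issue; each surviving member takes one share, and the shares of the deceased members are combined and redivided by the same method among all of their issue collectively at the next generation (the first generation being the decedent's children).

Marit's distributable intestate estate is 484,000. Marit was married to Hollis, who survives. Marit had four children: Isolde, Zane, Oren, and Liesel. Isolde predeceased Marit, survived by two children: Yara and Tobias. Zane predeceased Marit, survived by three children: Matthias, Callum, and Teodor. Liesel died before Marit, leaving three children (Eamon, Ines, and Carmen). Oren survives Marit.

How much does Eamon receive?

Hollis first takes 100,000, leaving a balance of 384,000. Hollis then takes one-third of the balance (128,000), for a total of 228,000. The remaining 256,000 passes to the descendants.
The descendants' portion (256,000) is divided at the children's generation into 4 shares of 64,000. Oren takes 64,000. The 3 shares of the deceased (Isolde, Zane, and Liesel) are combined into a pool of 192,000.
That pool (192,000) is divided at the grandchildren's generation equally among Yara, Tobias, Matthias, Callum, Teodor, Eamon, Ines, and Carmen: 24,000 each.

Eamon receives 24,000.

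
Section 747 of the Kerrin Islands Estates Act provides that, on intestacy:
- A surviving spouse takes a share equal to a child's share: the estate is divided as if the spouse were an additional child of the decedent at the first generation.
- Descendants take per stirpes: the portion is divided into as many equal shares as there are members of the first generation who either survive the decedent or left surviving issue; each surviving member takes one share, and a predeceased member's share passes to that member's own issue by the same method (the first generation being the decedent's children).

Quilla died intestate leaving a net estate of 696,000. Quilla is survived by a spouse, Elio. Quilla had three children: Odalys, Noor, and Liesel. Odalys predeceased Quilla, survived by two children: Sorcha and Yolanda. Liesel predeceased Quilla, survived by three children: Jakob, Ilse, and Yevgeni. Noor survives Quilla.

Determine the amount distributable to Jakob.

Jakob receives 58,000.

The spouse counts as an additional share at the children's level, so there are 4 primary shares of 174,000. Elio takes one such share (174,000).
The children's combined portion (522,000) is divided into 3 shares of 174,000: Noor takes 174,000; Odalys's 174,000 share passes to Odalys's issue; Liesel's 174,000 share passes to Liesel's issue.
Odalys's share (174,000) is divided into 2 shares of 87,000: Sorcha and Yolanda each take 87,000.
Liesel's share (174,000) is divided into 3 shares of 58,000: Jakob, Ilse, and Yevgeni each take 58,000.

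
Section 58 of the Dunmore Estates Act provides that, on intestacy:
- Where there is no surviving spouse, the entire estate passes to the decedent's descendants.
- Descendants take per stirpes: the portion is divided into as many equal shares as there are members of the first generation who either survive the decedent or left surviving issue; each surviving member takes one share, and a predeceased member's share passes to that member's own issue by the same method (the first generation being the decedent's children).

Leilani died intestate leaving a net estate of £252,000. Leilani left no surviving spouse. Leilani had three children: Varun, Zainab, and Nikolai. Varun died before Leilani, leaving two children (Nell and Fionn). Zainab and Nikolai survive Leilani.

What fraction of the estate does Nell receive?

Nell receives 1/6 of the estate.

The entire £252,000 passes to the descendants.
That amount (£252,000) is divided into 3 shares of £84,000: Zainab and Nikolai each take £84,000; Varun's £84,000 share passes to Varun's issue.
Varun's share (£84,000) is divided into 2 shares of £42,000: Nell and Fionn each take £42,000.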